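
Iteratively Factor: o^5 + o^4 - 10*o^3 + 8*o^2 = (o - 2)*(o^4 + 3*o^3 - 4*o^2) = (o - 2)*(o + 4)*(o^3 - o^2) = o*(o - 2)*(o + 4)*(o^2 - o) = o^2*(o - 2)*(o + 4)*(o - 1)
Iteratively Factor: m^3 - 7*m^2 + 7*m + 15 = (m + 1)*(m^2 - 8*m + 15) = (m - 5)*(m + 1)*(m - 3)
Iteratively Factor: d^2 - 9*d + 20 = (d - 4)*(d - 5)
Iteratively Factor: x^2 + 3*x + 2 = (x + 1)*(x + 2)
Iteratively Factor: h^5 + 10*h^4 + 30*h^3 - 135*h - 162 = (h + 3)*(h^4 + 7*h^3 + 9*h^2 - 27*h - 54) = (h + 3)^2*(h^3 + 4*h^2 - 3*h - 18) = (h + 3)^3*(h^2 + h - 6) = (h + 3)^4*(h - 2)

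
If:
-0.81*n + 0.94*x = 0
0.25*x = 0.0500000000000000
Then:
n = 0.23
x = 0.20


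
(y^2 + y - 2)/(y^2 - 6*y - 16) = (y - 1)/(y - 8)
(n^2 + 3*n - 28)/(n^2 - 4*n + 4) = (n^2 + 3*n - 28)/(n^2 - 4*n + 4)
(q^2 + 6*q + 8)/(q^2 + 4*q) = (q + 2)/q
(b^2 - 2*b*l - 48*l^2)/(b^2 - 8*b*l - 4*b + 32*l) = (b + 6*l)/(b - 4)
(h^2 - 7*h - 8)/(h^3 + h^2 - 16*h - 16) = (h - 8)/(h^2 - 16)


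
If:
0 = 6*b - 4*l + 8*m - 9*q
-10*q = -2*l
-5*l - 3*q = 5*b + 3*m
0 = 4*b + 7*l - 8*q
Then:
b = 0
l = 0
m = 0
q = 0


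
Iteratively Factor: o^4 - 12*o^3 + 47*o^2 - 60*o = (o - 3)*(o^3 - 9*o^2 + 20*o) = (o - 5)*(o - 3)*(o^2 - 4*o) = o*(o - 5)*(o - 3)*(o - 4)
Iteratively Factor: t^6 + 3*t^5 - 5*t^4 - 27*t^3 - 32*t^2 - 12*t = (t)*(t^5 + 3*t^4 - 5*t^3 - 27*t^2 - 32*t - 12) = t*(t + 1)*(t^4 + 2*t^3 - 7*t^2 - 20*t - 12) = t*(t + 1)*(t + 2)*(t^3 - 7*t - 6) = t*(t + 1)*(t + 2)^2*(t^2 - 2*t - 3) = t*(t + 1)^2*(t + 2)^2*(t - 3)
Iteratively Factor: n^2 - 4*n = (n - 4)*(n)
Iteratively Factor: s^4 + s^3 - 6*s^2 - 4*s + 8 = (s - 2)*(s^3 + 3*s^2 - 4) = (s - 2)*(s + 2)*(s^2 + s - 2) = (s - 2)*(s - 1)*(s + 2)*(s + 2)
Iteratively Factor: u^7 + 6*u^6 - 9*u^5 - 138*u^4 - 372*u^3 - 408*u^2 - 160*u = (u)*(u^6 + 6*u^5 - 9*u^4 - 138*u^3 - 372*u^2 - 408*u - 160) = u*(u + 2)*(u^5 + 4*u^4 - 17*u^3 - 104*u^2 - 164*u - 80) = u*(u - 5)*(u + 2)*(u^4 + 9*u^3 + 28*u^2 + 36*u + 16) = u*(u - 5)*(u + 2)^2*(u^3 + 7*u^2 + 14*u + 8) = u*(u - 5)*(u + 2)^3*(u^2 + 5*u + 4) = u*(u - 5)*(u + 2)^3*(u + 4)*(u + 1)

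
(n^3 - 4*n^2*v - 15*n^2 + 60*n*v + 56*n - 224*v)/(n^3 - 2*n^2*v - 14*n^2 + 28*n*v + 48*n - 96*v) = (-n^2 + 4*n*v + 7*n - 28*v)/(-n^2 + 2*n*v + 6*n - 12*v)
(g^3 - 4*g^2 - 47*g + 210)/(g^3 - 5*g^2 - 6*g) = (g^2 + 2*g - 35)/(g*(g + 1))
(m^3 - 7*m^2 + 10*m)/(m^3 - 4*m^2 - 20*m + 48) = m*(m - 5)/(m^2 - 2*m - 24)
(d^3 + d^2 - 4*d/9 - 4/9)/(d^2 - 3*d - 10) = (-d^3 - d^2 + 4*d/9 + 4/9)/(-d^2 + 3*d + 10)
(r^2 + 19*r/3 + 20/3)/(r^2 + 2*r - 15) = (r + 4/3)/(r - 3)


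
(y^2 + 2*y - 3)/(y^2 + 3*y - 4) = (y + 3)/(y + 4)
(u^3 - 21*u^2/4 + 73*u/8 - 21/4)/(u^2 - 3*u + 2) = (8*u^2 - 26*u + 21)/(8*(u - 1))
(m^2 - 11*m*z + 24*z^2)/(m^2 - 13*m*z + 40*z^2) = (-m + 3*z)/(-m + 5*z)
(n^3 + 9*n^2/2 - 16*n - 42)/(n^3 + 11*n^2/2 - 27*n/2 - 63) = (n + 2)/(n + 3)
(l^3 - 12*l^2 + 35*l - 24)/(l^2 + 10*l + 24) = (l^3 - 12*l^2 + 35*l - 24)/(l^2 + 10*l + 24)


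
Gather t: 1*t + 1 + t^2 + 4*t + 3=t^2 + 5*t + 4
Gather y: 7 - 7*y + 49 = 56 - 7*y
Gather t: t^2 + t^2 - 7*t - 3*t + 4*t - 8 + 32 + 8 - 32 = 2*t^2 - 6*t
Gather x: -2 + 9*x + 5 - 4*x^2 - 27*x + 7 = -4*x^2 - 18*x + 10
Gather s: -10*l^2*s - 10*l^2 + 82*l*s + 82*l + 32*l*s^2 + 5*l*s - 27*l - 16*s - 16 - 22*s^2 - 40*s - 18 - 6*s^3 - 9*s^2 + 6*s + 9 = -10*l^2 + 55*l - 6*s^3 + s^2*(32*l - 31) + s*(-10*l^2 + 87*l - 50) - 25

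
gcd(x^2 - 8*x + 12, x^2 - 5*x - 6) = x - 6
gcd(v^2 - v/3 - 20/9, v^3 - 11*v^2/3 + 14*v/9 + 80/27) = v - 5/3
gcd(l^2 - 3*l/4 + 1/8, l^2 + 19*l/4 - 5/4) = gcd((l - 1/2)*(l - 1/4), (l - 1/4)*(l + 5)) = l - 1/4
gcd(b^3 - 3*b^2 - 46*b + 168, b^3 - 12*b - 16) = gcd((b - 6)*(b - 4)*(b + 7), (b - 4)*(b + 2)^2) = b - 4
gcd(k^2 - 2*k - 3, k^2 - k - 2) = k + 1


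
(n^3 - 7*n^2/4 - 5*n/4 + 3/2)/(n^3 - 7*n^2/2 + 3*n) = (4*n^2 + n - 3)/(2*n*(2*n - 3))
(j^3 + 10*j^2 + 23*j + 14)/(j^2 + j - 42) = (j^2 + 3*j + 2)/(j - 6)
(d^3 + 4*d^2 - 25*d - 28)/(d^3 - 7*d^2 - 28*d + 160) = (d^2 + 8*d + 7)/(d^2 - 3*d - 40)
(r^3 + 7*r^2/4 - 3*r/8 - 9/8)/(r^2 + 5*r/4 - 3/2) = (2*r^2 + 5*r + 3)/(2*(r + 2))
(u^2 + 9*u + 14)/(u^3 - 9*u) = (u^2 + 9*u + 14)/(u*(u^2 - 9))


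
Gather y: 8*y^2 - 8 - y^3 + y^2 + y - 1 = -y^3 + 9*y^2 + y - 9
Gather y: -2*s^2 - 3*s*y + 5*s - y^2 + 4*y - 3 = -2*s^2 + 5*s - y^2 + y*(4 - 3*s) - 3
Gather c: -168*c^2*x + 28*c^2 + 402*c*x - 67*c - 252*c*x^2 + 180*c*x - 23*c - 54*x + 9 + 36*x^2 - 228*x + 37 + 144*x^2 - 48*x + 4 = c^2*(28 - 168*x) + c*(-252*x^2 + 582*x - 90) + 180*x^2 - 330*x + 50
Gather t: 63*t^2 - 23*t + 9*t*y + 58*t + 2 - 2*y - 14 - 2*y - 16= 63*t^2 + t*(9*y + 35) - 4*y - 28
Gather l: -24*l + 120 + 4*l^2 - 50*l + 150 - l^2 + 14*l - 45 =3*l^2 - 60*l + 225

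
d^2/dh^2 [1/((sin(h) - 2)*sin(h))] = 2*(-2*sin(h) + 3 + 1/sin(h) - 6/sin(h)^2 + 4/sin(h)^3)/(sin(h) - 2)^3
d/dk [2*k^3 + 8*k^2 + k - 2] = 6*k^2 + 16*k + 1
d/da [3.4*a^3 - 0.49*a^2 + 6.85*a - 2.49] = 10.2*a^2 - 0.98*a + 6.85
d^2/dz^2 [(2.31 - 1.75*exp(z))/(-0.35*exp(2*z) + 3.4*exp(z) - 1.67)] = (0.214375*exp(4*z) + 0.950599999999998*exp(3*z) + 2.10944999999999*exp(2*z) - 11.36632*exp(z) - 8.235605)*exp(z)/(0.042875*exp(6*z) - 1.2495*exp(5*z) + 12.751725*exp(4*z) - 51.2278*exp(3*z) + 60.843945*exp(2*z) - 28.44678*exp(z) + 4.657463)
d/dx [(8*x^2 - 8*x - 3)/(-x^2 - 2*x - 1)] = 2*(1 - 12*x)/(x^3 + 3*x^2 + 3*x + 1)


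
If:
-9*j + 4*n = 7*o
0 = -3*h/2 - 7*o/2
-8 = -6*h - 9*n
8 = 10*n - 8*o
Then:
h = 14/51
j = 62/153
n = 12/17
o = -2/17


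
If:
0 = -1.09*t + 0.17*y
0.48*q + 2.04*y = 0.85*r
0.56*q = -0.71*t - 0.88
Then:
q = -0.197739187418086*y - 1.57142857142857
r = 2.28833551769332*y - 0.887394957983193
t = 0.155963302752294*y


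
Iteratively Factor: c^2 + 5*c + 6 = (c + 3)*(c + 2)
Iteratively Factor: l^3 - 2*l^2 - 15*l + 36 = (l + 4)*(l^2 - 6*l + 9) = (l - 3)*(l + 4)*(l - 3)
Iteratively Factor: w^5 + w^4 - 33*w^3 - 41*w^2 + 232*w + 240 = (w + 4)*(w^4 - 3*w^3 - 21*w^2 + 43*w + 60) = (w + 4)^2*(w^3 - 7*w^2 + 7*w + 15) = (w - 5)*(w + 4)^2*(w^2 - 2*w - 3) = (w - 5)*(w + 1)*(w + 4)^2*(w - 3)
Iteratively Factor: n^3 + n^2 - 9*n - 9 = (n + 1)*(n^2 - 9) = (n - 3)*(n + 1)*(n + 3)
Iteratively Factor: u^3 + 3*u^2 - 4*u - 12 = (u + 2)*(u^2 + u - 6) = (u - 2)*(u + 2)*(u + 3)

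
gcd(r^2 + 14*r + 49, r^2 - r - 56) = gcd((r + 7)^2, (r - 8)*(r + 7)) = r + 7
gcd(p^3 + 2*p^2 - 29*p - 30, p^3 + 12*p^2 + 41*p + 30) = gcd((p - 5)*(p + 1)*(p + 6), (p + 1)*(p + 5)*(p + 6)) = p^2 + 7*p + 6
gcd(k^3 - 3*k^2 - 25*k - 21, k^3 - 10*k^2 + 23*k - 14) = k - 7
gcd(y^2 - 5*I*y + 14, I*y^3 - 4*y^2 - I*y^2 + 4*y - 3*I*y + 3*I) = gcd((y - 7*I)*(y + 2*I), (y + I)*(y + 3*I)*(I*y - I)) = 1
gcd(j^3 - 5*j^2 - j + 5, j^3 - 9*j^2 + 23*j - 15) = j^2 - 6*j + 5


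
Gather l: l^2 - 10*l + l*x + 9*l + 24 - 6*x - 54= l^2 + l*(x - 1) - 6*x - 30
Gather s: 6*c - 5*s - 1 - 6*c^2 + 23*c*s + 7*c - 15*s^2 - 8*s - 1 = -6*c^2 + 13*c - 15*s^2 + s*(23*c - 13) - 2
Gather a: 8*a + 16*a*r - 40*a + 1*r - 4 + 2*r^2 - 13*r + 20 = a*(16*r - 32) + 2*r^2 - 12*r + 16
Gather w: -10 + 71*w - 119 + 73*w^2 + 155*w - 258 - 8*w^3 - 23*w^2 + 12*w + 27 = -8*w^3 + 50*w^2 + 238*w - 360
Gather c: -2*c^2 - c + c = -2*c^2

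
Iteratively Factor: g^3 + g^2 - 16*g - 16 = (g + 1)*(g^2 - 16) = (g - 4)*(g + 1)*(g + 4)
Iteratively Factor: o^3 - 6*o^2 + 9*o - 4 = (o - 1)*(o^2 - 5*o + 4) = (o - 4)*(o - 1)*(o - 1)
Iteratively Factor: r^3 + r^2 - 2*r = (r - 1)*(r^2 + 2*r) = r*(r - 1)*(r + 2)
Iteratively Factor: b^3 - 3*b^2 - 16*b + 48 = (b + 4)*(b^2 - 7*b + 12) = (b - 3)*(b + 4)*(b - 4)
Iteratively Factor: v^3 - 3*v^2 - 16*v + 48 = (v + 4)*(v^2 - 7*v + 12) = (v - 4)*(v + 4)*(v - 3)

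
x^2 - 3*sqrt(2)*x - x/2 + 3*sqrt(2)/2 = (x - 1/2)*(x - 3*sqrt(2))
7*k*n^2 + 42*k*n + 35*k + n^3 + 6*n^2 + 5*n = (7*k + n)*(n + 1)*(n + 5)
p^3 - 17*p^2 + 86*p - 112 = (p - 8)*(p - 7)*(p - 2)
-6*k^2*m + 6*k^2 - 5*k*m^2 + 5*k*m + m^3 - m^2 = (-6*k + m)*(k + m)*(m - 1)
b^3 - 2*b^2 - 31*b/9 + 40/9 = (b - 8/3)*(b - 1)*(b + 5/3)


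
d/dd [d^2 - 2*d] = 2*d - 2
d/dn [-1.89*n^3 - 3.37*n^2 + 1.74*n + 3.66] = -5.67*n^2 - 6.74*n + 1.74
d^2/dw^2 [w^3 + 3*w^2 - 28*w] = 6*w + 6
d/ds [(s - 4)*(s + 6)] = 2*s + 2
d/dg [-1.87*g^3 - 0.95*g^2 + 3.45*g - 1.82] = -5.61*g^2 - 1.9*g + 3.45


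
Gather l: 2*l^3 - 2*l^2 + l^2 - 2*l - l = 2*l^3 - l^2 - 3*l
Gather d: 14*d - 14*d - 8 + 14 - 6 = 0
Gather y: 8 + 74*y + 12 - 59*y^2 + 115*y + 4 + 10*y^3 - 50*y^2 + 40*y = 10*y^3 - 109*y^2 + 229*y + 24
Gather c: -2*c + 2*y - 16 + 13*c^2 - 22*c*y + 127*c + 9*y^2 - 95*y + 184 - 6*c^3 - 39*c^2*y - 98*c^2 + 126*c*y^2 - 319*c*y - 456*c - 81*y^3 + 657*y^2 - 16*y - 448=-6*c^3 + c^2*(-39*y - 85) + c*(126*y^2 - 341*y - 331) - 81*y^3 + 666*y^2 - 109*y - 280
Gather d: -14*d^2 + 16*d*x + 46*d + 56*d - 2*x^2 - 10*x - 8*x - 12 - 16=-14*d^2 + d*(16*x + 102) - 2*x^2 - 18*x - 28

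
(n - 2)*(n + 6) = n^2 + 4*n - 12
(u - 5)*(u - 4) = u^2 - 9*u + 20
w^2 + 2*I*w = w*(w + 2*I)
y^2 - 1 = (y - 1)*(y + 1)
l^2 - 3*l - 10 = (l - 5)*(l + 2)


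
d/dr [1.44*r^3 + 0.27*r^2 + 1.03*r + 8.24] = 4.32*r^2 + 0.54*r + 1.03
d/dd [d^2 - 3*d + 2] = 2*d - 3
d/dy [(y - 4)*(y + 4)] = 2*y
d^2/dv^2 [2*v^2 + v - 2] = 4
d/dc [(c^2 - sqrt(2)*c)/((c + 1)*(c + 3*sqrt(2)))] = (c*(-c + sqrt(2))*(c + 1) + c*(-c + sqrt(2))*(c + 3*sqrt(2)) + (c + 1)*(c + 3*sqrt(2))*(2*c - sqrt(2)))/((c + 1)^2*(c + 3*sqrt(2))^2)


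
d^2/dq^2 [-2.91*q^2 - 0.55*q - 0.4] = -5.82000000000000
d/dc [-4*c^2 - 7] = -8*c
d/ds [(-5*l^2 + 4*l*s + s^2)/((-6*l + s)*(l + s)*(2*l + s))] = (-128*l^4 - 54*l^3*s + 11*l^2*s^2 - 8*l*s^3 - s^4)/(144*l^6 + 384*l^5*s + 328*l^4*s^2 + 72*l^3*s^3 - 23*l^2*s^4 - 6*l*s^5 + s^6)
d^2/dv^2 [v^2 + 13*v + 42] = 2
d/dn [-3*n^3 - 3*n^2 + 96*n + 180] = -9*n^2 - 6*n + 96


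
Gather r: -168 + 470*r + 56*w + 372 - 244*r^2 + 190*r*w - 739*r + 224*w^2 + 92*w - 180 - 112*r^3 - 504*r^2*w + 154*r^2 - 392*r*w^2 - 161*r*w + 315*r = -112*r^3 + r^2*(-504*w - 90) + r*(-392*w^2 + 29*w + 46) + 224*w^2 + 148*w + 24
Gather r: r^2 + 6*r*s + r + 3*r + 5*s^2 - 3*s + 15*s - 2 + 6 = r^2 + r*(6*s + 4) + 5*s^2 + 12*s + 4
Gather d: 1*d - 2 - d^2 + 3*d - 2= -d^2 + 4*d - 4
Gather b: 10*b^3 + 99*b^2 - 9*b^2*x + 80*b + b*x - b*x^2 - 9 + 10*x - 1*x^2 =10*b^3 + b^2*(99 - 9*x) + b*(-x^2 + x + 80) - x^2 + 10*x - 9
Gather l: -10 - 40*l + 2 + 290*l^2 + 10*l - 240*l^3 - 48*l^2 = -240*l^3 + 242*l^2 - 30*l - 8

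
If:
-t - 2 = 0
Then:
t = -2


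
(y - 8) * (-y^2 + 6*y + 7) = -y^3 + 14*y^2 - 41*y - 56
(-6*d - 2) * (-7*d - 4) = 42*d^2 + 38*d + 8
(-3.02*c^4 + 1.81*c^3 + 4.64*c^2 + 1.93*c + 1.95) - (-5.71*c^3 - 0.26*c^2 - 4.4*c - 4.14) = -3.02*c^4 + 7.52*c^3 + 4.9*c^2 + 6.33*c + 6.09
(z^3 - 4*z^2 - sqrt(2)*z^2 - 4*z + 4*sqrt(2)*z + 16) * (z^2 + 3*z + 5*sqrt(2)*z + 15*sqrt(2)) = z^5 - z^4 + 4*sqrt(2)*z^4 - 26*z^3 - 4*sqrt(2)*z^3 - 68*sqrt(2)*z^2 + 14*z^2 + 20*sqrt(2)*z + 168*z + 240*sqrt(2)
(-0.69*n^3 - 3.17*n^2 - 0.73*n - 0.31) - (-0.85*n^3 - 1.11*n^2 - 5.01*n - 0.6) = 0.16*n^3 - 2.06*n^2 + 4.28*n + 0.29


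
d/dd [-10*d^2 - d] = -20*d - 1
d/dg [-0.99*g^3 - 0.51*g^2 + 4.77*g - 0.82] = -2.97*g^2 - 1.02*g + 4.77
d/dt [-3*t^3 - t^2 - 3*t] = -9*t^2 - 2*t - 3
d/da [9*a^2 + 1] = 18*a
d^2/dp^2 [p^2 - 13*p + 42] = 2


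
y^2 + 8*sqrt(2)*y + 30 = (y + 3*sqrt(2))*(y + 5*sqrt(2))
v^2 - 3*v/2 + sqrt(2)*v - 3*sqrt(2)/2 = (v - 3/2)*(v + sqrt(2))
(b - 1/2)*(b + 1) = b^2 + b/2 - 1/2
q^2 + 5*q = q*(q + 5)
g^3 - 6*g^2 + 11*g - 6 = (g - 3)*(g - 2)*(g - 1)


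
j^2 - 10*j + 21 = (j - 7)*(j - 3)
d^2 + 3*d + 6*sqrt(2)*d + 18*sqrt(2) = (d + 3)*(d + 6*sqrt(2))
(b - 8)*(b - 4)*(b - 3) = b^3 - 15*b^2 + 68*b - 96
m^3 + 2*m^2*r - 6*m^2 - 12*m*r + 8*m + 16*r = (m - 4)*(m - 2)*(m + 2*r)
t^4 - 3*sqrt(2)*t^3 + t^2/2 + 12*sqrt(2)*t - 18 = (t - 2)*(t + 2)*(t - 3*sqrt(2)/2)^2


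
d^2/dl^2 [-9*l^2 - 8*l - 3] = -18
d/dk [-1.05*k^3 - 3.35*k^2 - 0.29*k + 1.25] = -3.15*k^2 - 6.7*k - 0.29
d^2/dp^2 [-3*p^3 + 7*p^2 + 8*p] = 14 - 18*p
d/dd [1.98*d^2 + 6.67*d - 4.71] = 3.96*d + 6.67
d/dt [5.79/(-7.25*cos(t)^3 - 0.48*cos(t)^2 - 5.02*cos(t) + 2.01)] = (125.9325*sin(t)^2 - 5.5584*cos(t) - 154.9983)*sin(t)/(7.25*cos(t)^3 + 0.48*cos(t)^2 + 5.02*cos(t) - 2.01)^2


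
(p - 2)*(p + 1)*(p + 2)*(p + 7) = p^4 + 8*p^3 + 3*p^2 - 32*p - 28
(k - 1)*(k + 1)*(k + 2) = k^3 + 2*k^2 - k - 2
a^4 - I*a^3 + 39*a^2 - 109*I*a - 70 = (a - 5*I)*(a - 2*I)*(a - I)*(a + 7*I)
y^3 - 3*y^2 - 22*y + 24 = (y - 6)*(y - 1)*(y + 4)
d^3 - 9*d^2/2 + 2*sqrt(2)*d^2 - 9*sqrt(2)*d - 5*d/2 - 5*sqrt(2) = (d - 5)*(d + 1/2)*(d + 2*sqrt(2))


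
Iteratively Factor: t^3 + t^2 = (t)*(t^2 + t) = t^2*(t + 1)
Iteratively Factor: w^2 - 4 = (w + 2)*(w - 2)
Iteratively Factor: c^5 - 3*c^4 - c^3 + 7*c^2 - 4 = (c + 1)*(c^4 - 4*c^3 + 3*c^2 + 4*c - 4) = (c - 1)*(c + 1)*(c^3 - 3*c^2 + 4) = (c - 1)*(c + 1)^2*(c^2 - 4*c + 4) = (c - 2)*(c - 1)*(c + 1)^2*(c - 2)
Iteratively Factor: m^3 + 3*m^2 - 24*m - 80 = (m - 5)*(m^2 + 8*m + 16) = (m - 5)*(m + 4)*(m + 4)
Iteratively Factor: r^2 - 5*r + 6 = (r - 2)*(r - 3)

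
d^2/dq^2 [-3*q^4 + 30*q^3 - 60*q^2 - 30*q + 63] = -36*q^2 + 180*q - 120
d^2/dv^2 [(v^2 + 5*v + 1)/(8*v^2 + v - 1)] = 6*(104*v^3 + 72*v^2 + 48*v + 5)/(512*v^6 + 192*v^5 - 168*v^4 - 47*v^3 + 21*v^2 + 3*v - 1)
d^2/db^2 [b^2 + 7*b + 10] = 2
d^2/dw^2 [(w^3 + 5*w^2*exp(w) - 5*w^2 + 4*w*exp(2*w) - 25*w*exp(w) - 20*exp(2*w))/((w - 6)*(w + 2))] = (5*w^6*exp(w) + 16*w^5*exp(2*w) - 65*w^5*exp(w) - 224*w^4*exp(2*w) + 170*w^4*exp(w) + 744*w^3*exp(2*w) + 390*w^3*exp(w) + 16*w^3 + 1096*w^2*exp(2*w) + 120*w^2*exp(w) - 72*w^2 - 4480*w*exp(2*w) - 4920*w*exp(w) + 864*w - 6880*exp(2*w) - 3360*exp(w) - 1440)/(w^6 - 12*w^5 + 12*w^4 + 224*w^3 - 144*w^2 - 1728*w - 1728)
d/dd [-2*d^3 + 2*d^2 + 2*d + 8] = -6*d^2 + 4*d + 2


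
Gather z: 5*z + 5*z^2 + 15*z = 5*z^2 + 20*z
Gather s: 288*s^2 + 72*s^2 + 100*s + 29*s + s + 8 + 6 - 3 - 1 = 360*s^2 + 130*s + 10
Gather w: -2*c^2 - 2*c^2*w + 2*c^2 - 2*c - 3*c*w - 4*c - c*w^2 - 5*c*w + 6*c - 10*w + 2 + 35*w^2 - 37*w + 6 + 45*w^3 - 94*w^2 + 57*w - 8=45*w^3 + w^2*(-c - 59) + w*(-2*c^2 - 8*c + 10)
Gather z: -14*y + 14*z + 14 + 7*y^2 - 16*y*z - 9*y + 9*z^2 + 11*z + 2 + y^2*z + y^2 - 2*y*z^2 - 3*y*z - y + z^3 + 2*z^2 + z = 8*y^2 - 24*y + z^3 + z^2*(11 - 2*y) + z*(y^2 - 19*y + 26) + 16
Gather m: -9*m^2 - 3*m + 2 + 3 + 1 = -9*m^2 - 3*m + 6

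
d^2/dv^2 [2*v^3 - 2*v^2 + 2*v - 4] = 12*v - 4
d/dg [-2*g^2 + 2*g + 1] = 2 - 4*g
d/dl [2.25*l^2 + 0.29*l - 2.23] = 4.5*l + 0.29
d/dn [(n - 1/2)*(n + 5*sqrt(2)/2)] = 2*n - 1/2 + 5*sqrt(2)/2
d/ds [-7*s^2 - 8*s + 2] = -14*s - 8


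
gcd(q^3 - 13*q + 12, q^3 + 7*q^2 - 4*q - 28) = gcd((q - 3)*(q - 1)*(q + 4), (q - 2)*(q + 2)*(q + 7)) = 1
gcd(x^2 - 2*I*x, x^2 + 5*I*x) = x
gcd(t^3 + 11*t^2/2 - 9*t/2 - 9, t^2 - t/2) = 1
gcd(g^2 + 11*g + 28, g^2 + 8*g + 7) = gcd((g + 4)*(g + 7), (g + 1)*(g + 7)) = g + 7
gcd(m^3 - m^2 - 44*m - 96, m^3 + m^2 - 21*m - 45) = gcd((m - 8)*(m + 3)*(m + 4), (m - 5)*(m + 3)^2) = m + 3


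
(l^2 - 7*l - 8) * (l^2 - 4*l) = l^4 - 11*l^3 + 20*l^2 + 32*l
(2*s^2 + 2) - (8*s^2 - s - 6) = -6*s^2 + s + 8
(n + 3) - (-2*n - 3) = 3*n + 6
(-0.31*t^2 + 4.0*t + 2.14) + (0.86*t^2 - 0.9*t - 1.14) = 0.55*t^2 + 3.1*t + 1.0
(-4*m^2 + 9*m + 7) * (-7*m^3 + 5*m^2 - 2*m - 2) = 28*m^5 - 83*m^4 + 4*m^3 + 25*m^2 - 32*m - 14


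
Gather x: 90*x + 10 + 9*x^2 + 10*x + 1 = 9*x^2 + 100*x + 11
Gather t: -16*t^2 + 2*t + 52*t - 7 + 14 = -16*t^2 + 54*t + 7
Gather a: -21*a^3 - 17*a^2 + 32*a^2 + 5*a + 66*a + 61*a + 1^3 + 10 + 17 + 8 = -21*a^3 + 15*a^2 + 132*a + 36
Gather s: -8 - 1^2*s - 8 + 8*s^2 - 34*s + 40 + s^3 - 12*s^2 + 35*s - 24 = s^3 - 4*s^2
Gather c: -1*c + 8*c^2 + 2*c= 8*c^2 + c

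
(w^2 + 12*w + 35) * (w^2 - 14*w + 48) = w^4 - 2*w^3 - 85*w^2 + 86*w + 1680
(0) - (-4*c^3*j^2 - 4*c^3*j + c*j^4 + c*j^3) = 4*c^3*j^2 + 4*c^3*j - c*j^4 - c*j^3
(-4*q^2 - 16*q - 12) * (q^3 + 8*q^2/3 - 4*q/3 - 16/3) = -4*q^5 - 80*q^4/3 - 148*q^3/3 + 32*q^2/3 + 304*q/3 + 64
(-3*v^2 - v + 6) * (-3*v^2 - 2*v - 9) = 9*v^4 + 9*v^3 + 11*v^2 - 3*v - 54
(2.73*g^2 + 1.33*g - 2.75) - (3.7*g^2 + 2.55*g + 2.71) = -0.97*g^2 - 1.22*g - 5.46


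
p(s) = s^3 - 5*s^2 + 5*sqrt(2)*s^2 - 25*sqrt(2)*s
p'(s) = 3*s^2 - 10*s + 10*sqrt(2)*s - 25*sqrt(2)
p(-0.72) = 26.16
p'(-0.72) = -36.78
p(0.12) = -4.21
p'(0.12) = -34.82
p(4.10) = -41.22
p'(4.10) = 32.06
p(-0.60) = 21.74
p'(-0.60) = -36.76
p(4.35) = -32.29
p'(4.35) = 39.43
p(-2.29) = 79.82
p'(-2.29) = -29.11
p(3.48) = -55.81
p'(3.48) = 15.39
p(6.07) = 85.35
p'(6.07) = 100.32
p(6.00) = 78.43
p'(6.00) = 97.50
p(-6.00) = 70.69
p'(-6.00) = 47.79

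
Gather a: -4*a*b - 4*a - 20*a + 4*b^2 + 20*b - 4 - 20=a*(-4*b - 24) + 4*b^2 + 20*b - 24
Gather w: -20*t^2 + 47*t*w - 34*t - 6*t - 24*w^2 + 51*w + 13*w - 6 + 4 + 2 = -20*t^2 - 40*t - 24*w^2 + w*(47*t + 64)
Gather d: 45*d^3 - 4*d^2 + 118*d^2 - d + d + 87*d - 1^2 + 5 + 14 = 45*d^3 + 114*d^2 + 87*d + 18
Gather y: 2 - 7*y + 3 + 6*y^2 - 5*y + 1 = 6*y^2 - 12*y + 6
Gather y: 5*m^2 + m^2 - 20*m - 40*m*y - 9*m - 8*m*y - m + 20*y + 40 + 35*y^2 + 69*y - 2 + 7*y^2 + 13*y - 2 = 6*m^2 - 30*m + 42*y^2 + y*(102 - 48*m) + 36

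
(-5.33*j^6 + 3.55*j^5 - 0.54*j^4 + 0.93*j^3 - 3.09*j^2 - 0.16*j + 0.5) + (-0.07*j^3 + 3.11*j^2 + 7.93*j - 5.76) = -5.33*j^6 + 3.55*j^5 - 0.54*j^4 + 0.86*j^3 + 0.02*j^2 + 7.77*j - 5.26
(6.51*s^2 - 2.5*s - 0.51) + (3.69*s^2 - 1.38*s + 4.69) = 10.2*s^2 - 3.88*s + 4.18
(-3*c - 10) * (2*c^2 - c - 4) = -6*c^3 - 17*c^2 + 22*c + 40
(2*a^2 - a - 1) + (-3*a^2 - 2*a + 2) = -a^2 - 3*a + 1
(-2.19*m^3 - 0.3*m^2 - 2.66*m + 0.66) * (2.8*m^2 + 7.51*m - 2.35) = -6.132*m^5 - 17.2869*m^4 - 4.5545*m^3 - 17.4236*m^2 + 11.2076*m - 1.551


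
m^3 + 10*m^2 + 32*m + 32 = (m + 2)*(m + 4)^2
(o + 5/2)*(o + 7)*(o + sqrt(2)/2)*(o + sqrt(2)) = o^4 + 3*sqrt(2)*o^3/2 + 19*o^3/2 + 37*o^2/2 + 57*sqrt(2)*o^2/4 + 19*o/2 + 105*sqrt(2)*o/4 + 35/2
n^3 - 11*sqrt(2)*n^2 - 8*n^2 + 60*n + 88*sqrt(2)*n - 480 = (n - 8)*(n - 6*sqrt(2))*(n - 5*sqrt(2))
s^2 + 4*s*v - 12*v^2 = (s - 2*v)*(s + 6*v)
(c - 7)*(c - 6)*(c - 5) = c^3 - 18*c^2 + 107*c - 210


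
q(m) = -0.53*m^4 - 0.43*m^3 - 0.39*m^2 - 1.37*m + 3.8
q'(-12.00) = 3485.59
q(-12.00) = -10282.96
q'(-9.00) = 1446.64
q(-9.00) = -3179.32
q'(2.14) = -29.72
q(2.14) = -16.25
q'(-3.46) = 73.70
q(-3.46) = -54.28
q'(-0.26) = -1.22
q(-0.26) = 4.13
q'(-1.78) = 7.89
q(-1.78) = 2.11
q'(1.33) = -9.68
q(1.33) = -1.38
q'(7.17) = -854.72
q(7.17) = -1585.29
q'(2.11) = -28.67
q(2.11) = -15.37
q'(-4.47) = 165.69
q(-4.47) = -171.06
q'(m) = -2.12*m^3 - 1.29*m^2 - 0.78*m - 1.37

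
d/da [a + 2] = 1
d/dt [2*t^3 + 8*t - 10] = 6*t^2 + 8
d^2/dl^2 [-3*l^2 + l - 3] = -6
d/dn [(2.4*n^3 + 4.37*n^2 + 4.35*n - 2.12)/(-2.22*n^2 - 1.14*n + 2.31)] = (-5.328*n^4 - 5.472*n^3 + 21.3072*n^2 + 10.7766*n + 7.6317)/(4.9284*n^4 + 5.0616*n^3 - 8.9568*n^2 - 5.2668*n + 5.3361)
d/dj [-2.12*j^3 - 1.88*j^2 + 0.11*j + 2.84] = -6.36*j^2 - 3.76*j + 0.11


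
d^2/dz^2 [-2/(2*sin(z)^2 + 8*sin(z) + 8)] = 2*(2*sin(z)^2 - 2*sin(z) - 3)/(sin(z) + 2)^4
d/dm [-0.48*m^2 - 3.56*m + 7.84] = -0.96*m - 3.56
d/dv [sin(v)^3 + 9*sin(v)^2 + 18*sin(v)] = 3*(sin(v)^2 + 6*sin(v) + 6)*cos(v)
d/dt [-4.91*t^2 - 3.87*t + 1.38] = -9.82*t - 3.87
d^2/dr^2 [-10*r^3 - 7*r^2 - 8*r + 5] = -60*r - 14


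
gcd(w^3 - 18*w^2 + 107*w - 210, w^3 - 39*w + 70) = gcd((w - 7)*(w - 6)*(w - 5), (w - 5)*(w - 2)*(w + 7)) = w - 5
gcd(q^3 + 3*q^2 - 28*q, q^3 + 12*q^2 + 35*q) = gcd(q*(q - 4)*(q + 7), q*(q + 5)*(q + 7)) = q^2 + 7*q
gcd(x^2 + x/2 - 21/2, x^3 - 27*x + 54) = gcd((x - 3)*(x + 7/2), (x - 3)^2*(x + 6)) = x - 3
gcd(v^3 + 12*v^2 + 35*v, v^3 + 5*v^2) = v^2 + 5*v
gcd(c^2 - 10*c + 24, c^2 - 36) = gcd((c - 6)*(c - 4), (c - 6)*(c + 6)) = c - 6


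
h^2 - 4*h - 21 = (h - 7)*(h + 3)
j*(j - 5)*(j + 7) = j^3 + 2*j^2 - 35*j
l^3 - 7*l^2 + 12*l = l*(l - 4)*(l - 3)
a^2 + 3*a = a*(a + 3)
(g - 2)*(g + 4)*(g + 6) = g^3 + 8*g^2 + 4*g - 48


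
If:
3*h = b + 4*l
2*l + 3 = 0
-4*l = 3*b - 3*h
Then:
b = 0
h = -2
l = -3/2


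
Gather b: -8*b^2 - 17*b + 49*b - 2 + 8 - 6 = -8*b^2 + 32*b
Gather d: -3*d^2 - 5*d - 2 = -3*d^2 - 5*d - 2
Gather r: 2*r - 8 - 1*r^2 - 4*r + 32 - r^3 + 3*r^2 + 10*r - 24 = -r^3 + 2*r^2 + 8*r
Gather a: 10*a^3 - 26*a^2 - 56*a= 10*a^3 - 26*a^2 - 56*a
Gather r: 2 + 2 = 4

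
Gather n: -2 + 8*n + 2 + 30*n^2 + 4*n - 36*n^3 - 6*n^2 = -36*n^3 + 24*n^2 + 12*n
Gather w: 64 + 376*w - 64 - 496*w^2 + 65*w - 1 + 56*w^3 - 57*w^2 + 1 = 56*w^3 - 553*w^2 + 441*w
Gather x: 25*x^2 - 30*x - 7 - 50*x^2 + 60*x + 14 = -25*x^2 + 30*x + 7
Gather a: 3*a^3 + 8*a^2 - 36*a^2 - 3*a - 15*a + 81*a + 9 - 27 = 3*a^3 - 28*a^2 + 63*a - 18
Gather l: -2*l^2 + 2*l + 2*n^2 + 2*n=-2*l^2 + 2*l + 2*n^2 + 2*n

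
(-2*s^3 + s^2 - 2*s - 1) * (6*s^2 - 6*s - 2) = -12*s^5 + 18*s^4 - 14*s^3 + 4*s^2 + 10*s + 2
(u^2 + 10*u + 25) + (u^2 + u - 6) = 2*u^2 + 11*u + 19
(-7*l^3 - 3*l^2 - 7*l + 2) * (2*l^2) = -14*l^5 - 6*l^4 - 14*l^3 + 4*l^2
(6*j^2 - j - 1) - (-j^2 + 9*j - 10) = 7*j^2 - 10*j + 9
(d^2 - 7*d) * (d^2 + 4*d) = d^4 - 3*d^3 - 28*d^2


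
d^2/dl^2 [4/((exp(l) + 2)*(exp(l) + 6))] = 16*(exp(3*l) + 6*exp(2*l) + 4*exp(l) - 24)*exp(l)/(exp(6*l) + 24*exp(5*l) + 228*exp(4*l) + 1088*exp(3*l) + 2736*exp(2*l) + 3456*exp(l) + 1728)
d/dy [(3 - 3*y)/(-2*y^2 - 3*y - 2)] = 3*(-2*y^2 + 4*y + 5)/(4*y^4 + 12*y^3 + 17*y^2 + 12*y + 4)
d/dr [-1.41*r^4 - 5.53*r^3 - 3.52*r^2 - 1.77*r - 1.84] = -5.64*r^3 - 16.59*r^2 - 7.04*r - 1.77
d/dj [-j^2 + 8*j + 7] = 8 - 2*j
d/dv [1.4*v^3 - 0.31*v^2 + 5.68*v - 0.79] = 4.2*v^2 - 0.62*v + 5.68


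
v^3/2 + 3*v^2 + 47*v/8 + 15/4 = (v/2 + 1)*(v + 3/2)*(v + 5/2)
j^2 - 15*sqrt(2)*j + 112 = (j - 8*sqrt(2))*(j - 7*sqrt(2))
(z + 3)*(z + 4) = z^2 + 7*z + 12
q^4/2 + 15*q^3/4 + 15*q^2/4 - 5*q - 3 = (q/2 + 1)*(q - 1)*(q + 1/2)*(q + 6)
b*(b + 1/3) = b^2 + b/3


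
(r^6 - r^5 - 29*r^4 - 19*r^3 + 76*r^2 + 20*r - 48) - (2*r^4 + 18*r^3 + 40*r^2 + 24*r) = r^6 - r^5 - 31*r^4 - 37*r^3 + 36*r^2 - 4*r - 48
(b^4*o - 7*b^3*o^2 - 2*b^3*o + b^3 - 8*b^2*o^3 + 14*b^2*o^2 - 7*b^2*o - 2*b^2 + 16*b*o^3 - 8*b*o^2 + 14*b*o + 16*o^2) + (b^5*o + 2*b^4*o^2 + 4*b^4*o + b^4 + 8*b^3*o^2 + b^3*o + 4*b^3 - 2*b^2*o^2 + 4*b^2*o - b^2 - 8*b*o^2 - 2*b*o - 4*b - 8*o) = b^5*o + 2*b^4*o^2 + 5*b^4*o + b^4 + b^3*o^2 - b^3*o + 5*b^3 - 8*b^2*o^3 + 12*b^2*o^2 - 3*b^2*o - 3*b^2 + 16*b*o^3 - 16*b*o^2 + 12*b*o - 4*b + 16*o^2 - 8*o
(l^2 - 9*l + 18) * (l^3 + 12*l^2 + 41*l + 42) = l^5 + 3*l^4 - 49*l^3 - 111*l^2 + 360*l + 756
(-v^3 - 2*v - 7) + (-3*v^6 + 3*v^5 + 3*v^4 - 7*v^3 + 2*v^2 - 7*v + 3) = -3*v^6 + 3*v^5 + 3*v^4 - 8*v^3 + 2*v^2 - 9*v - 4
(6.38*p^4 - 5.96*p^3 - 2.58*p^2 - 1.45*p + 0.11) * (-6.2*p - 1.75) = -39.556*p^5 + 25.787*p^4 + 26.426*p^3 + 13.505*p^2 + 1.8555*p - 0.1925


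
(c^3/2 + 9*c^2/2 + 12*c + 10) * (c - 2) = c^4/2 + 7*c^3/2 + 3*c^2 - 14*c - 20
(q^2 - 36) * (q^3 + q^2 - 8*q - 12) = q^5 + q^4 - 44*q^3 - 48*q^2 + 288*q + 432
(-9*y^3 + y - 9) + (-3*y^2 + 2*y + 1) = -9*y^3 - 3*y^2 + 3*y - 8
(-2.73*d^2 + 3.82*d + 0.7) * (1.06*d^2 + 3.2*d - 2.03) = -2.8938*d^4 - 4.6868*d^3 + 18.5079*d^2 - 5.5146*d - 1.421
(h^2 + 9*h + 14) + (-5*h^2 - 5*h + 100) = -4*h^2 + 4*h + 114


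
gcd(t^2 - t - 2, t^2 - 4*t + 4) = t - 2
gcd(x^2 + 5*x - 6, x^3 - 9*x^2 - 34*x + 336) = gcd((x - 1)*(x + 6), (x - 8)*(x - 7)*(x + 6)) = x + 6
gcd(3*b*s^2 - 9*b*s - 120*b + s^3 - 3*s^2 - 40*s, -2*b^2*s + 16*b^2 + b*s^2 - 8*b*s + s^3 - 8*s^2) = s - 8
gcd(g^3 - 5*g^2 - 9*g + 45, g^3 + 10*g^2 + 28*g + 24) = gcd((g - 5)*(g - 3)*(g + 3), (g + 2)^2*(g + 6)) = 1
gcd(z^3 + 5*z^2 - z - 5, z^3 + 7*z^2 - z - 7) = z^2 - 1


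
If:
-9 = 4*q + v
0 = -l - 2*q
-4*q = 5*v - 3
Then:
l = 6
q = -3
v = 3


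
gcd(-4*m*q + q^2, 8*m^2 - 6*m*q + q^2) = -4*m + q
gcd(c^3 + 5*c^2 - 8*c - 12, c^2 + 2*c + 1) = c + 1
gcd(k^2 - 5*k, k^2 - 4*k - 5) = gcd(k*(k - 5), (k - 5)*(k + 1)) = k - 5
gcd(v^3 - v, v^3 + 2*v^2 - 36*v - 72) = 1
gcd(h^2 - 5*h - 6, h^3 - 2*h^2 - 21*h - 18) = h^2 - 5*h - 6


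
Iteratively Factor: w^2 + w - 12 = (w + 4)*(w - 3)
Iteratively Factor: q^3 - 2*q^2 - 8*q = (q)*(q^2 - 2*q - 8) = q*(q - 4)*(q + 2)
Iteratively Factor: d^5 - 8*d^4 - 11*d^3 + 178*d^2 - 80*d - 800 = (d - 5)*(d^4 - 3*d^3 - 26*d^2 + 48*d + 160) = (d - 5)*(d + 4)*(d^3 - 7*d^2 + 2*d + 40) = (d - 5)*(d - 4)*(d + 4)*(d^2 - 3*d - 10) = (d - 5)*(d - 4)*(d + 2)*(d + 4)*(d - 5)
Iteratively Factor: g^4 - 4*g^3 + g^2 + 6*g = (g - 3)*(g^3 - g^2 - 2*g) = g*(g - 3)*(g^2 - g - 2) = g*(g - 3)*(g - 2)*(g + 1)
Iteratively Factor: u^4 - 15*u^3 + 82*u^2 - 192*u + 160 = (u - 4)*(u^3 - 11*u^2 + 38*u - 40) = (u - 4)*(u - 2)*(u^2 - 9*u + 20) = (u - 4)^2*(u - 2)*(u - 5)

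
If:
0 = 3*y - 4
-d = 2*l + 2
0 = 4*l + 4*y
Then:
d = 2/3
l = -4/3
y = 4/3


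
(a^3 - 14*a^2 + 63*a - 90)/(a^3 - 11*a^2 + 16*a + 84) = (a^2 - 8*a + 15)/(a^2 - 5*a - 14)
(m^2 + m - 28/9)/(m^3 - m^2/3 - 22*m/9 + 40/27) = 3*(3*m + 7)/(9*m^2 + 9*m - 10)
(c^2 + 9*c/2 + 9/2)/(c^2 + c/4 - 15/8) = 4*(c + 3)/(4*c - 5)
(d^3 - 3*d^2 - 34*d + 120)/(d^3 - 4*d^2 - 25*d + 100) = (d + 6)/(d + 5)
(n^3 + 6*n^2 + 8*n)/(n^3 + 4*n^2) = (n + 2)/n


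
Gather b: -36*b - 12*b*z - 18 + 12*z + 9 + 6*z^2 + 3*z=b*(-12*z - 36) + 6*z^2 + 15*z - 9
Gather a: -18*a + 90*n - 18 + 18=-18*a + 90*n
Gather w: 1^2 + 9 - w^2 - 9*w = -w^2 - 9*w + 10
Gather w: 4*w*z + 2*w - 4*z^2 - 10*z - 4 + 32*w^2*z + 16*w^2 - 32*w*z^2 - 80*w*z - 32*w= w^2*(32*z + 16) + w*(-32*z^2 - 76*z - 30) - 4*z^2 - 10*z - 4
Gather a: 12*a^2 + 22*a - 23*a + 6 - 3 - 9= 12*a^2 - a - 6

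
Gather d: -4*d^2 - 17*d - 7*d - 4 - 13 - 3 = -4*d^2 - 24*d - 20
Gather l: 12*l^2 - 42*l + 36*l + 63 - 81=12*l^2 - 6*l - 18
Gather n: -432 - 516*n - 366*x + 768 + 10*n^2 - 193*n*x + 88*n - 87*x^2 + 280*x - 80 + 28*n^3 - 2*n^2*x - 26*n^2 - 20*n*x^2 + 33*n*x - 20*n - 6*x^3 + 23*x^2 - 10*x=28*n^3 + n^2*(-2*x - 16) + n*(-20*x^2 - 160*x - 448) - 6*x^3 - 64*x^2 - 96*x + 256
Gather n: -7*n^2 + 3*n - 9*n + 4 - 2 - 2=-7*n^2 - 6*n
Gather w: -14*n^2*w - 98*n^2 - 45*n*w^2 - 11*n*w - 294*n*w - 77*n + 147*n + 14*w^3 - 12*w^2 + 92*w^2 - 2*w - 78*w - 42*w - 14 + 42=-98*n^2 + 70*n + 14*w^3 + w^2*(80 - 45*n) + w*(-14*n^2 - 305*n - 122) + 28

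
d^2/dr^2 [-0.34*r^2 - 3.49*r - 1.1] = -0.680000000000000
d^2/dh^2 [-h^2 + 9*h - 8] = -2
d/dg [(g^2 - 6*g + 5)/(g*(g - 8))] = 2*(-g^2 - 5*g + 20)/(g^2*(g^2 - 16*g + 64))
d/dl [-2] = 0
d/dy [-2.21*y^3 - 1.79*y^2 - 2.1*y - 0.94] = -6.63*y^2 - 3.58*y - 2.1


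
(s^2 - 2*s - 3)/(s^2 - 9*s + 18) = (s + 1)/(s - 6)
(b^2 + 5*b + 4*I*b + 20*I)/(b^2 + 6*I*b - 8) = (b + 5)/(b + 2*I)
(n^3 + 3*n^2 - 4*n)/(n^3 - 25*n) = (n^2 + 3*n - 4)/(n^2 - 25)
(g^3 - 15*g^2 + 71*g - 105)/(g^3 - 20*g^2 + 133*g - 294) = (g^2 - 8*g + 15)/(g^2 - 13*g + 42)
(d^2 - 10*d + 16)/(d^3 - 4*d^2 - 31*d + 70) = (d - 8)/(d^2 - 2*d - 35)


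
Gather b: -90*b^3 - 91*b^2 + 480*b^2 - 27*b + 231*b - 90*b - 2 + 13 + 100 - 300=-90*b^3 + 389*b^2 + 114*b - 189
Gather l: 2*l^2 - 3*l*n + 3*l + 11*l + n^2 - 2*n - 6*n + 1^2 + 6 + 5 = 2*l^2 + l*(14 - 3*n) + n^2 - 8*n + 12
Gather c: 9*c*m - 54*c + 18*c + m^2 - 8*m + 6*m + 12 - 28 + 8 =c*(9*m - 36) + m^2 - 2*m - 8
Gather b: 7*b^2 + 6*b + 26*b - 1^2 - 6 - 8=7*b^2 + 32*b - 15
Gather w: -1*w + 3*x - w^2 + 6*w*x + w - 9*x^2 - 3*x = -w^2 + 6*w*x - 9*x^2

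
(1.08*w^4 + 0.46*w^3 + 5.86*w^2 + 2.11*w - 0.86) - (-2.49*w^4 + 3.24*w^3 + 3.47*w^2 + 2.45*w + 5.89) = 3.57*w^4 - 2.78*w^3 + 2.39*w^2 - 0.34*w - 6.75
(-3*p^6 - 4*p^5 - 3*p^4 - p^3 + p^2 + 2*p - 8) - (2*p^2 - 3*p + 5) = -3*p^6 - 4*p^5 - 3*p^4 - p^3 - p^2 + 5*p - 13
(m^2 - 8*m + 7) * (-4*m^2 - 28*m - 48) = -4*m^4 + 4*m^3 + 148*m^2 + 188*m - 336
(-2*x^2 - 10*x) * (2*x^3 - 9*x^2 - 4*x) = -4*x^5 - 2*x^4 + 98*x^3 + 40*x^2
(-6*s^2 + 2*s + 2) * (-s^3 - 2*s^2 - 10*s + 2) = 6*s^5 + 10*s^4 + 54*s^3 - 36*s^2 - 16*s + 4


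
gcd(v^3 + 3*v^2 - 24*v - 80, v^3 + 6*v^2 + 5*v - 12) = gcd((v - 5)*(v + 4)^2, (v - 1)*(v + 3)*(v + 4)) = v + 4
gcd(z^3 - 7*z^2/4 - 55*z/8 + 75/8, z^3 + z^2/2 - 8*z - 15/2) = z^2 - z/2 - 15/2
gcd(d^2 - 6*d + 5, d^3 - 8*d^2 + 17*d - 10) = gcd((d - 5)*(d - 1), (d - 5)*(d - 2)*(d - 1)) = d^2 - 6*d + 5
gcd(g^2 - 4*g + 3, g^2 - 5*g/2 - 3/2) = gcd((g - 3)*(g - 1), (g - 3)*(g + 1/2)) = g - 3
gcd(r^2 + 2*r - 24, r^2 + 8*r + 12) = r + 6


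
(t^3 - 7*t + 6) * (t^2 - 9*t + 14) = t^5 - 9*t^4 + 7*t^3 + 69*t^2 - 152*t + 84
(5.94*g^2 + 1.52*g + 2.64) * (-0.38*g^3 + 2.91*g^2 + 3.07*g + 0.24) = -2.2572*g^5 + 16.7078*g^4 + 21.6558*g^3 + 13.7744*g^2 + 8.4696*g + 0.6336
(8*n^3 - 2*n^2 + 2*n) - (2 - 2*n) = 8*n^3 - 2*n^2 + 4*n - 2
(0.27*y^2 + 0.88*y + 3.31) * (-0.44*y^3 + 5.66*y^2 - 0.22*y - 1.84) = -0.1188*y^5 + 1.141*y^4 + 3.465*y^3 + 18.0442*y^2 - 2.3474*y - 6.0904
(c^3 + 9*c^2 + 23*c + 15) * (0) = 0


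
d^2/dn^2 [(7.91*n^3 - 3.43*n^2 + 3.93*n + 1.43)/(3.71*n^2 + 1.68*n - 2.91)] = (-1.13686837721616e-13*n^5 + 1.13686837721616e-13*n^4 + 366.387504*n^3 - 336.110208*n^2 + 709.945488*n + 19.283712)/(51.064811*n^6 + 69.371064*n^5 - 88.747281*n^4 - 104.083056*n^3 + 69.610401*n^2 + 42.679224*n - 24.642171)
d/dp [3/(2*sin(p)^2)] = -3*cos(p)/sin(p)^3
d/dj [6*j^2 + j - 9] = 12*j + 1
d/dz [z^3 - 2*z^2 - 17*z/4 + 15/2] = 3*z^2 - 4*z - 17/4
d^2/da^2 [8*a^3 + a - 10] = 48*a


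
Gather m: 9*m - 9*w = 9*m - 9*w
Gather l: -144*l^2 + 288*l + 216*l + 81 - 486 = -144*l^2 + 504*l - 405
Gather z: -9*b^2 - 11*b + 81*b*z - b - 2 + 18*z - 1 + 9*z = -9*b^2 - 12*b + z*(81*b + 27) - 3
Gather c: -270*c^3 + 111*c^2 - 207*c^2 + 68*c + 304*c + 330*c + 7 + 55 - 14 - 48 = -270*c^3 - 96*c^2 + 702*c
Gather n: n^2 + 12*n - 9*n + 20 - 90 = n^2 + 3*n - 70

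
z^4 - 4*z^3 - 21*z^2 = z^2*(z - 7)*(z + 3)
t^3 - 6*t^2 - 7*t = t*(t - 7)*(t + 1)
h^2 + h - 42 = (h - 6)*(h + 7)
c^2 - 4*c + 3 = (c - 3)*(c - 1)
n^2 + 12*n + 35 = (n + 5)*(n + 7)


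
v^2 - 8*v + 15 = (v - 5)*(v - 3)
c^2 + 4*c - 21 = (c - 3)*(c + 7)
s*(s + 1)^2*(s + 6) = s^4 + 8*s^3 + 13*s^2 + 6*s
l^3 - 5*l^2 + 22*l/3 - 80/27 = (l - 8/3)*(l - 5/3)*(l - 2/3)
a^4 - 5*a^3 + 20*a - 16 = (a - 4)*(a - 2)*(a - 1)*(a + 2)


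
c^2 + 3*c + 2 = (c + 1)*(c + 2)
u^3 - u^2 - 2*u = u*(u - 2)*(u + 1)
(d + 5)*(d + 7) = d^2 + 12*d + 35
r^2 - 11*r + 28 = (r - 7)*(r - 4)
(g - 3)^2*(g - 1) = g^3 - 7*g^2 + 15*g - 9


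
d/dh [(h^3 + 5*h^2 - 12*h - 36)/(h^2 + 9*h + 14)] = (h^2 + 14*h + 39)/(h^2 + 14*h + 49)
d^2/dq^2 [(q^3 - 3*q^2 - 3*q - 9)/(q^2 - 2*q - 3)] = 4*(-q^3 - 18*q^2 + 27*q - 36)/(q^6 - 6*q^5 + 3*q^4 + 28*q^3 - 9*q^2 - 54*q - 27)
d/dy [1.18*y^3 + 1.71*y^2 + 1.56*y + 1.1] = 3.54*y^2 + 3.42*y + 1.56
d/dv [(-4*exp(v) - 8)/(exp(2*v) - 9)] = 4*(2*(exp(v) + 2)*exp(v) - exp(2*v) + 9)*exp(v)/(exp(2*v) - 9)^2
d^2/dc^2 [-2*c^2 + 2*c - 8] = -4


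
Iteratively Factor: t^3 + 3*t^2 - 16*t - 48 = (t + 3)*(t^2 - 16) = (t - 4)*(t + 3)*(t + 4)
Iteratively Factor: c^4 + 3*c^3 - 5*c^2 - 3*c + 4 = (c + 1)*(c^3 + 2*c^2 - 7*c + 4) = (c - 1)*(c + 1)*(c^2 + 3*c - 4) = (c - 1)^2*(c + 1)*(c + 4)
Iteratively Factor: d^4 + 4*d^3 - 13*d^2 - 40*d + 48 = (d + 4)*(d^3 - 13*d + 12) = (d - 3)*(d + 4)*(d^2 + 3*d - 4) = (d - 3)*(d + 4)^2*(d - 1)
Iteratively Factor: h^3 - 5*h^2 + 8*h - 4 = (h - 2)*(h^2 - 3*h + 2) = (h - 2)^2*(h - 1)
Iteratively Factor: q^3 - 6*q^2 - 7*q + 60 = (q + 3)*(q^2 - 9*q + 20) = (q - 4)*(q + 3)*(q - 5)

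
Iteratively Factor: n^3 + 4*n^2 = (n)*(n^2 + 4*n) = n^2*(n + 4)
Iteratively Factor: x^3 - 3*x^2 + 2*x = (x)*(x^2 - 3*x + 2) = x*(x - 1)*(x - 2)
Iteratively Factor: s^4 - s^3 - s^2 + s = (s - 1)*(s^3 - s) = (s - 1)^2*(s^2 + s) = (s - 1)^2*(s + 1)*(s)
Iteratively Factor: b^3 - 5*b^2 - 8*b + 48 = (b - 4)*(b^2 - b - 12) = (b - 4)^2*(b + 3)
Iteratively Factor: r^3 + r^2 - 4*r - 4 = (r - 2)*(r^2 + 3*r + 2) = (r - 2)*(r + 2)*(r + 1)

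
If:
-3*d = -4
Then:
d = 4/3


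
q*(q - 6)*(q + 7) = q^3 + q^2 - 42*q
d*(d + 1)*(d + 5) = d^3 + 6*d^2 + 5*d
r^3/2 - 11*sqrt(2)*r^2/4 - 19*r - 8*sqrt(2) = (r/2 + sqrt(2))*(r - 8*sqrt(2))*(r + sqrt(2)/2)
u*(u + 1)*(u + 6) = u^3 + 7*u^2 + 6*u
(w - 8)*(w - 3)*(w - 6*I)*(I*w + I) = I*w^4 + 6*w^3 - 10*I*w^3 - 60*w^2 + 13*I*w^2 + 78*w + 24*I*w + 144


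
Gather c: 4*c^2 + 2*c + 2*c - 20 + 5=4*c^2 + 4*c - 15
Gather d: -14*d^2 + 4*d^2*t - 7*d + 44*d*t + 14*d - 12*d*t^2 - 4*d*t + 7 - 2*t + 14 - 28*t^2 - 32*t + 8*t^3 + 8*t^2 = d^2*(4*t - 14) + d*(-12*t^2 + 40*t + 7) + 8*t^3 - 20*t^2 - 34*t + 21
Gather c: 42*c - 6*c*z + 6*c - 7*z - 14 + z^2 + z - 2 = c*(48 - 6*z) + z^2 - 6*z - 16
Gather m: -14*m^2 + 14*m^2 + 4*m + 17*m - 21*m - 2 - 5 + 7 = 0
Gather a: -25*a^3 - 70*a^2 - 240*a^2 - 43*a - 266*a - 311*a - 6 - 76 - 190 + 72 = -25*a^3 - 310*a^2 - 620*a - 200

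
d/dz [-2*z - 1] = -2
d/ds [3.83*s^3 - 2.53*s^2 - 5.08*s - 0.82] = 11.49*s^2 - 5.06*s - 5.08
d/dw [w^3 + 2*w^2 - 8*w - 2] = 3*w^2 + 4*w - 8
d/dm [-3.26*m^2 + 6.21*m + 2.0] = 6.21 - 6.52*m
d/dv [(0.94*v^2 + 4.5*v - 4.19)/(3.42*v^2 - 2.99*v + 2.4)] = (-18.2006*v^2 + 33.1716*v - 1.7281)/(11.6964*v^4 - 20.4516*v^3 + 25.3561*v^2 - 14.352*v + 5.76)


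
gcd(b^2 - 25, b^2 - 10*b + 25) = b - 5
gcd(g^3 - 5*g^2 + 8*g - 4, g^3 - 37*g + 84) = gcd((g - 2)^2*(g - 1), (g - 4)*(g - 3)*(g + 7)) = 1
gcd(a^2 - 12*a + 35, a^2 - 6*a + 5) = a - 5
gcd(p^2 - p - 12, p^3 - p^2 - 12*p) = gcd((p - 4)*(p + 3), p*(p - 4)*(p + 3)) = p^2 - p - 12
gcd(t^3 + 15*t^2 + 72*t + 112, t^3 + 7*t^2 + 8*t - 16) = t^2 + 8*t + 16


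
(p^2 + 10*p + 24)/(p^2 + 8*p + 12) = (p + 4)/(p + 2)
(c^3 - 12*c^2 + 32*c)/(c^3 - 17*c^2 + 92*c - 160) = c/(c - 5)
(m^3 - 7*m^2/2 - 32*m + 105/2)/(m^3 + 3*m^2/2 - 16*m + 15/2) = (2*m^2 - 17*m + 21)/(2*m^2 - 7*m + 3)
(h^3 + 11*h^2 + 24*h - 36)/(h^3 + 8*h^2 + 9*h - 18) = (h + 6)/(h + 3)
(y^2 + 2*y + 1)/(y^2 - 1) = (y + 1)/(y - 1)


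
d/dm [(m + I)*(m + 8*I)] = 2*m + 9*I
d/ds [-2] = 0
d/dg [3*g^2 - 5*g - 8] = 6*g - 5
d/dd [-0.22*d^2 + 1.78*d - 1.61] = 1.78 - 0.44*d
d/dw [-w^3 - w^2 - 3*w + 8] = -3*w^2 - 2*w - 3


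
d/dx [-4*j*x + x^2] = -4*j + 2*x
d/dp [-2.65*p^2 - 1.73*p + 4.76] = -5.3*p - 1.73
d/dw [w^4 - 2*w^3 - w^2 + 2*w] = 4*w^3 - 6*w^2 - 2*w + 2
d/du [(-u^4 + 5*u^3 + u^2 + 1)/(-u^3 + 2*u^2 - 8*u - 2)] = (u^6 - 4*u^5 + 35*u^4 - 72*u^3 - 35*u^2 - 8*u + 8)/(u^6 - 4*u^5 + 20*u^4 - 28*u^3 + 56*u^2 + 32*u + 4)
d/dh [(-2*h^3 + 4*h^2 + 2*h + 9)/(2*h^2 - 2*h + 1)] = 2*(-2*h^4 + 4*h^3 - 9*h^2 - 14*h + 10)/(4*h^4 - 8*h^3 + 8*h^2 - 4*h + 1)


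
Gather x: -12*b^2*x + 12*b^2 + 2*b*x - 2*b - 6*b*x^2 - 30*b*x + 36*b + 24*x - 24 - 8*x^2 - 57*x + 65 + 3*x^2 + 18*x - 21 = 12*b^2 + 34*b + x^2*(-6*b - 5) + x*(-12*b^2 - 28*b - 15) + 20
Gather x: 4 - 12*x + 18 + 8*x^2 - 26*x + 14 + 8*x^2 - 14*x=16*x^2 - 52*x + 36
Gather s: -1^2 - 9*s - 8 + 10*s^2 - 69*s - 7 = 10*s^2 - 78*s - 16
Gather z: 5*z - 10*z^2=-10*z^2 + 5*z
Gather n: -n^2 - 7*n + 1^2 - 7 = -n^2 - 7*n - 6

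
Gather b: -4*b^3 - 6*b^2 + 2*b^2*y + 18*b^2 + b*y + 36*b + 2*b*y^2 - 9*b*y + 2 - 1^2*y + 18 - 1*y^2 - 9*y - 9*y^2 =-4*b^3 + b^2*(2*y + 12) + b*(2*y^2 - 8*y + 36) - 10*y^2 - 10*y + 20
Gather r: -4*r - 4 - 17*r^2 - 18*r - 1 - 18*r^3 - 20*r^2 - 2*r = -18*r^3 - 37*r^2 - 24*r - 5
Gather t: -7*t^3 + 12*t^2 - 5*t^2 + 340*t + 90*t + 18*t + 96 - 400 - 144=-7*t^3 + 7*t^2 + 448*t - 448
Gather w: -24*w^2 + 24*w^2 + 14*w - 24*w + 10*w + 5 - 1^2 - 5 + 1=0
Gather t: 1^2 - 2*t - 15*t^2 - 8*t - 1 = -15*t^2 - 10*t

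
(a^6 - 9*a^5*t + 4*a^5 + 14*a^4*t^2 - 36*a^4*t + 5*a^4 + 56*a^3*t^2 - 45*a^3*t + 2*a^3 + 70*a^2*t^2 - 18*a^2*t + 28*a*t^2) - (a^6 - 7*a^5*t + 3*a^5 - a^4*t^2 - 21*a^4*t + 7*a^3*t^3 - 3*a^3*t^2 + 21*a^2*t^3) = -2*a^5*t + a^5 + 15*a^4*t^2 - 15*a^4*t + 5*a^4 - 7*a^3*t^3 + 59*a^3*t^2 - 45*a^3*t + 2*a^3 - 21*a^2*t^3 + 70*a^2*t^2 - 18*a^2*t + 28*a*t^2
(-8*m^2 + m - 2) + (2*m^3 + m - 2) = 2*m^3 - 8*m^2 + 2*m - 4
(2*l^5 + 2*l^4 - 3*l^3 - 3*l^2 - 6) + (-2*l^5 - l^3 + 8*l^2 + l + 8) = 2*l^4 - 4*l^3 + 5*l^2 + l + 2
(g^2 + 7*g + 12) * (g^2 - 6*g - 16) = g^4 + g^3 - 46*g^2 - 184*g - 192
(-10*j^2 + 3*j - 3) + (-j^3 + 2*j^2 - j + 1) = -j^3 - 8*j^2 + 2*j - 2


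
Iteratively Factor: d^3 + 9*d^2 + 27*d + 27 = (d + 3)*(d^2 + 6*d + 9) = (d + 3)^2*(d + 3)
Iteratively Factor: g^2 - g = (g - 1)*(g)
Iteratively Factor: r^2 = (r)*(r)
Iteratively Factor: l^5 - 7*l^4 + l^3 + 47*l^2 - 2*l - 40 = (l - 1)*(l^4 - 6*l^3 - 5*l^2 + 42*l + 40) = (l - 5)*(l - 1)*(l^3 - l^2 - 10*l - 8) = (l - 5)*(l - 4)*(l - 1)*(l^2 + 3*l + 2) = (l - 5)*(l - 4)*(l - 1)*(l + 1)*(l + 2)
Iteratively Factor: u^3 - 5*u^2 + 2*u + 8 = (u - 4)*(u^2 - u - 2) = (u - 4)*(u - 2)*(u + 1)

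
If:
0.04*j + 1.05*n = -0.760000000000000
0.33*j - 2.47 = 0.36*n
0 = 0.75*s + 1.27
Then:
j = 6.43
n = -0.97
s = -1.69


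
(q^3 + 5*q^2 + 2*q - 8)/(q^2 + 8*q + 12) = (q^2 + 3*q - 4)/(q + 6)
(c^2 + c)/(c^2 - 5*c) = (c + 1)/(c - 5)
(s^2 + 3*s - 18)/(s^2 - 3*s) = (s + 6)/s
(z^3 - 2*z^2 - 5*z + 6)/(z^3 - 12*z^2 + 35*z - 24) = (z + 2)/(z - 8)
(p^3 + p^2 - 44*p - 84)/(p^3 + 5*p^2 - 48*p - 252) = (p + 2)/(p + 6)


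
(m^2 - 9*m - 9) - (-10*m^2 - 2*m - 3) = 11*m^2 - 7*m - 6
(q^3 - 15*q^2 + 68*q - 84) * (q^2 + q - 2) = q^5 - 14*q^4 + 51*q^3 + 14*q^2 - 220*q + 168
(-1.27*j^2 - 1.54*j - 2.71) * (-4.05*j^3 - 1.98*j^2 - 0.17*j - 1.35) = 5.1435*j^5 + 8.7516*j^4 + 14.2406*j^3 + 7.3421*j^2 + 2.5397*j + 3.6585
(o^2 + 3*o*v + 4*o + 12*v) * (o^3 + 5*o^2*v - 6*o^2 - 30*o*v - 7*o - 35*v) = o^5 + 8*o^4*v - 2*o^4 + 15*o^3*v^2 - 16*o^3*v - 31*o^3 - 30*o^2*v^2 - 248*o^2*v - 28*o^2 - 465*o*v^2 - 224*o*v - 420*v^2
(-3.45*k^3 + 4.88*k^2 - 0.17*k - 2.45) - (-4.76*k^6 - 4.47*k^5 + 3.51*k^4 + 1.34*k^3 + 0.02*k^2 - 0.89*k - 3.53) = 4.76*k^6 + 4.47*k^5 - 3.51*k^4 - 4.79*k^3 + 4.86*k^2 + 0.72*k + 1.08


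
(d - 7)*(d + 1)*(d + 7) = d^3 + d^2 - 49*d - 49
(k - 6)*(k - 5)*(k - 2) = k^3 - 13*k^2 + 52*k - 60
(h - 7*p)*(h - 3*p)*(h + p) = h^3 - 9*h^2*p + 11*h*p^2 + 21*p^3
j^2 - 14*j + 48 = (j - 8)*(j - 6)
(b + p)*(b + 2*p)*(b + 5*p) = b^3 + 8*b^2*p + 17*b*p^2 + 10*p^3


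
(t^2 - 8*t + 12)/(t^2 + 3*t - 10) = (t - 6)/(t + 5)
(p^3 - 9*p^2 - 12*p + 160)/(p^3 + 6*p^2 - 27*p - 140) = (p - 8)/(p + 7)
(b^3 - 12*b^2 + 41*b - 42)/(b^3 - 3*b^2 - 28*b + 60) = (b^2 - 10*b + 21)/(b^2 - b - 30)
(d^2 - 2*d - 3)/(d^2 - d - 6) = (d + 1)/(d + 2)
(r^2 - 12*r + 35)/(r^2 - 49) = (r - 5)/(r + 7)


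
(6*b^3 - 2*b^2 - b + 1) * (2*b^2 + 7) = 12*b^5 - 4*b^4 + 40*b^3 - 12*b^2 - 7*b + 7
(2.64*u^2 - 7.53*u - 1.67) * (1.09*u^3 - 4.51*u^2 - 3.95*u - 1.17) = 2.8776*u^5 - 20.1141*u^4 + 21.712*u^3 + 34.1864*u^2 + 15.4066*u + 1.9539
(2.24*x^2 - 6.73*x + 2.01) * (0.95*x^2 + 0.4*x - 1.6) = 2.128*x^4 - 5.4975*x^3 - 4.3665*x^2 + 11.572*x - 3.216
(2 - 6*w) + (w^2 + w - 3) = w^2 - 5*w - 1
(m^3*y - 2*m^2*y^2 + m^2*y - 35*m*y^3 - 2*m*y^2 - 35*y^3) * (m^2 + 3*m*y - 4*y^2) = m^5*y + m^4*y^2 + m^4*y - 45*m^3*y^3 + m^3*y^2 - 97*m^2*y^4 - 45*m^2*y^3 + 140*m*y^5 - 97*m*y^4 + 140*y^5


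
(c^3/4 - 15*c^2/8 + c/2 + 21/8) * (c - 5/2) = c^4/4 - 5*c^3/2 + 83*c^2/16 + 11*c/8 - 105/16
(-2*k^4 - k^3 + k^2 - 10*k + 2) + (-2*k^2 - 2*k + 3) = -2*k^4 - k^3 - k^2 - 12*k + 5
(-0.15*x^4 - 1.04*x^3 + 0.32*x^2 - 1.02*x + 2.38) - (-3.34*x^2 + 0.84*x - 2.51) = -0.15*x^4 - 1.04*x^3 + 3.66*x^2 - 1.86*x + 4.89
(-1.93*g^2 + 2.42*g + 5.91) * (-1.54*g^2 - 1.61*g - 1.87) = 2.9722*g^4 - 0.6195*g^3 - 9.3885*g^2 - 14.0405*g - 11.0517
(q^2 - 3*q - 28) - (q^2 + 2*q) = -5*q - 28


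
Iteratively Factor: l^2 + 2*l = (l)*(l + 2)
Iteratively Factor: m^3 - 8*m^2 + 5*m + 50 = (m - 5)*(m^2 - 3*m - 10) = (m - 5)^2*(m + 2)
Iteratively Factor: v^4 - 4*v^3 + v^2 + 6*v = (v + 1)*(v^3 - 5*v^2 + 6*v) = (v - 2)*(v + 1)*(v^2 - 3*v) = (v - 3)*(v - 2)*(v + 1)*(v)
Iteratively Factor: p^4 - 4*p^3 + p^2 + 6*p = (p)*(p^3 - 4*p^2 + p + 6) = p*(p - 2)*(p^2 - 2*p - 3) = p*(p - 2)*(p + 1)*(p - 3)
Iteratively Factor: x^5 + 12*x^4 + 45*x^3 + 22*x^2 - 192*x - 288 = (x + 3)*(x^4 + 9*x^3 + 18*x^2 - 32*x - 96) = (x + 3)*(x + 4)*(x^3 + 5*x^2 - 2*x - 24) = (x - 2)*(x + 3)*(x + 4)*(x^2 + 7*x + 12) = (x - 2)*(x + 3)*(x + 4)^2*(x + 3)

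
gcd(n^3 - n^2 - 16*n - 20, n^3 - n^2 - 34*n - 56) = n + 2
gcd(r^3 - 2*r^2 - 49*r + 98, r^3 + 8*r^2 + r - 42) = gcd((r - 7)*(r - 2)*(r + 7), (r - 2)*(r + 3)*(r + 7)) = r^2 + 5*r - 14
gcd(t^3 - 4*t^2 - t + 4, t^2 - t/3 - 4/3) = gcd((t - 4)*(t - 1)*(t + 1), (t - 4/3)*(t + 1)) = t + 1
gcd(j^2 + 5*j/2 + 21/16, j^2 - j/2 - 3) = 1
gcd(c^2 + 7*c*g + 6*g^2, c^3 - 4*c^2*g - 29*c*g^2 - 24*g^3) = c + g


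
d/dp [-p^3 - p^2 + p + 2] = -3*p^2 - 2*p + 1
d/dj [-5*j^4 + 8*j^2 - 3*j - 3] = -20*j^3 + 16*j - 3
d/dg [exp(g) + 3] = exp(g)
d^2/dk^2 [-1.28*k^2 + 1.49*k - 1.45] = -2.56000000000000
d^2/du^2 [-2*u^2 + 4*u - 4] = -4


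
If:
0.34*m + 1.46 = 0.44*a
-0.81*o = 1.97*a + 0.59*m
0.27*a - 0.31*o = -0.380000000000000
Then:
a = 0.45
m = -3.71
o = 1.62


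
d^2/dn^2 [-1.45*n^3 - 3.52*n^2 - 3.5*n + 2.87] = -8.7*n - 7.04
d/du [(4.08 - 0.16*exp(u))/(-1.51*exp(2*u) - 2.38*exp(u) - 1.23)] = (-0.2416*exp(2*u) + 12.3216*exp(u) + 9.9072)*exp(u)/(2.2801*exp(4*u) + 7.1876*exp(3*u) + 9.379*exp(2*u) + 5.8548*exp(u) + 1.5129)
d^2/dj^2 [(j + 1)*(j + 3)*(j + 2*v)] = 6*j + 4*v + 8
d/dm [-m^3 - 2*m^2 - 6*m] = -3*m^2 - 4*m - 6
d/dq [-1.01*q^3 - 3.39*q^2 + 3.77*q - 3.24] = -3.03*q^2 - 6.78*q + 3.77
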